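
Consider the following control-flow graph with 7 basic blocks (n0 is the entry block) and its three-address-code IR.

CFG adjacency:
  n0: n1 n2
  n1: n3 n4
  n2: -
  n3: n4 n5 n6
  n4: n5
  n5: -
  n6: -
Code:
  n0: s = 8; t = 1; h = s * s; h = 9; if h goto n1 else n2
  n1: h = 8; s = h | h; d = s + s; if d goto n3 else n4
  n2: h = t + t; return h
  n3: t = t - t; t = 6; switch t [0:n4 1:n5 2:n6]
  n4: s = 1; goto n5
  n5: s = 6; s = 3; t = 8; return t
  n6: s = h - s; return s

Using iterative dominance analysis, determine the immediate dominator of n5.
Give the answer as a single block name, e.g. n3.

idom tree: n1←n0 n2←n0 n3←n1 n4←n1 n5←n1 n6←n3
Dom∩ at merges:
  n4: preds {n1,n3}: {n0,n1} ∩ {n0,n1,n3} = {n0,n1}; idom=n1
  n5: preds {n3,n4}: {n0,n1,n3} ∩ {n0,n1,n4} = {n0,n1}; idom=n1

idom(n5) = n1

Answer: n1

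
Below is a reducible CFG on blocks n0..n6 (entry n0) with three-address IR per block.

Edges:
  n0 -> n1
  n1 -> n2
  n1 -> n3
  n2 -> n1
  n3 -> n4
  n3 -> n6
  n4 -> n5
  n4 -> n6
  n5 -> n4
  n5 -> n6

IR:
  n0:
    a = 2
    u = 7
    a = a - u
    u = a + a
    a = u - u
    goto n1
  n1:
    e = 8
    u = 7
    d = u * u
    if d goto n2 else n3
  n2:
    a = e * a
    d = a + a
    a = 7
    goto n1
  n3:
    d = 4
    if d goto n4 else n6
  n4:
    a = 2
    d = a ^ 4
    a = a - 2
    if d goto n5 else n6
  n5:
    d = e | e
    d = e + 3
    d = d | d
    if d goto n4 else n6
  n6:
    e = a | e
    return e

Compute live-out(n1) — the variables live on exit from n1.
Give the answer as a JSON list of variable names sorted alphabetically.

def/use:
  n0 def {a,u} use ∅
  n1 def {d,e,u} use ∅
  n2 def {a,d} use {a,e}
  n3 def {d} use ∅
  n4 def {a,d} use ∅
  n5 def {d} use {e}
  n6 def {e} use {a,e}

Backward fixpoint:
  live n0: ∅→{a}
  live n1: {a}→{a,e}
  live n2: {a,e}→{a}
  live n3: {a,e}→{a,e}
  live n4: {e}→{a,e}
  live n5: {a,e}→{a,e}
  live n6: {a,e}→∅

live-out(n1) = ["a", "e"]

Answer: ["a", "e"]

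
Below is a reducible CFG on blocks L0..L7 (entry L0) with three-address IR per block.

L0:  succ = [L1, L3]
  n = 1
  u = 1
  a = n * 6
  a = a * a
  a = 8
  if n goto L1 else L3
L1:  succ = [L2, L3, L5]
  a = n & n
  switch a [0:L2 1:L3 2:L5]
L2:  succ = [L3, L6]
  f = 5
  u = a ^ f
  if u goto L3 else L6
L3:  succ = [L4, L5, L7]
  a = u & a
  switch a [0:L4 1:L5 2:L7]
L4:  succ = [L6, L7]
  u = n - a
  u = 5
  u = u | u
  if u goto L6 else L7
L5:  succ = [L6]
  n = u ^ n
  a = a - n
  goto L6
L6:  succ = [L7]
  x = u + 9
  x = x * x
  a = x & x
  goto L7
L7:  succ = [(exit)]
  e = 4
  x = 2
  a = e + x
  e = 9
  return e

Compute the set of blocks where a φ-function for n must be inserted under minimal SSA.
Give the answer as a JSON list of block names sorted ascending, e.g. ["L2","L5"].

idom tree: L1←L0 L2←L1 L3←L0 L4←L3 L5←L0 L6←L0 L7←L0
Join-block Dom:
  L3: preds {L0,L1,L2}: {L0} ∩ {L0,L1} ∩ {L0,L1,L2} = {L0}; idom=L0
  L5: preds {L1,L3}: {L0,L1} ∩ {L0,L3} = {L0}; idom=L0
  L6: preds {L2,L4,L5}: {L0,L1,L2} ∩ {L0,L3,L4} ∩ {L0,L5} = {L0}; idom=L0
  L7: preds {L3,L4,L6}: {L0,L3} ∩ {L0,L3,L4} ∩ {L0,L6} = {L0}; idom=L0

Frontier:
  L3←L0: walk · to L0
  L3←L1: walk L1 to L0
  L3←L2: walk L2→L1 to L0
  L5←L1: walk L1 to L0
  L5←L3: walk L3 to L0
  L6←L2: walk L2→L1 to L0
  L6←L4: walk L4→L3 to L0
  L6←L5: walk L5 to L0
  L7←L3: walk L3 to L0
  L7←L4: walk L4→L3 to L0
  L7←L6: walk L6 to L0
  DF(L0)=∅
  DF(L1)={L3,L5,L6}
  DF(L2)={L3,L6}
  DF(L3)={L5,L6,L7}
  DF(L4)={L6,L7}
  DF(L5)={L6}
  DF(L6)={L7}
  DF(L7)=∅

φ for n: defs {L0,L5}
  DF⁺ = {L6,L7}

Answer: ["L6", "L7"]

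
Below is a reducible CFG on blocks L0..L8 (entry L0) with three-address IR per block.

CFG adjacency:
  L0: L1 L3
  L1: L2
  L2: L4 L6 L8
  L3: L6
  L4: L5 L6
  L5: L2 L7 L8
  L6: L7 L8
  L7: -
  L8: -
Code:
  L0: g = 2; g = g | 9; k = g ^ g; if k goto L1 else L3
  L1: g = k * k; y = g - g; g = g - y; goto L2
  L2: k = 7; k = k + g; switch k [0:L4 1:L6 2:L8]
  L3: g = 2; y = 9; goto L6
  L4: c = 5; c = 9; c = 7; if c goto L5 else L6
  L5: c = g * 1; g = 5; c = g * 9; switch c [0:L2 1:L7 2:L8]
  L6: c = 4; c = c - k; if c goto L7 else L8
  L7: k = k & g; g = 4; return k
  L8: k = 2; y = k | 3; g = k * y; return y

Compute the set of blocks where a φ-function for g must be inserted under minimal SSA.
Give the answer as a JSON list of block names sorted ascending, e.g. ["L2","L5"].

idom tree: L1←L0 L2←L1 L3←L0 L4←L2 L5←L4 L6←L0 L7←L0 L8←L0
Dom at joins:
  L2: preds {L1,L5}: {L0,L1} ∩ {L0,L1,L2,L4,L5} = {L0,L1}; idom=L1
  L6: preds {L2,L3,L4}: {L0,L1,L2} ∩ {L0,L3} ∩ {L0,L1,L2,L4} = {L0}; idom=L0
  L7: preds {L5,L6}: {L0,L1,L2,L4,L5} ∩ {L0,L6} = {L0}; idom=L0
  L8: preds {L2,L5,L6}: {L0,L1,L2} ∩ {L0,L1,L2,L4,L5} ∩ {L0,L6} = {L0}; idom=L0

Frontier:
  L2←L1: walk · to L1
  L2←L5: walk L5→L4→L2 to L1
  L6←L2: walk L2→L1 to L0
  L6←L3: walk L3 to L0
  L6←L4: walk L4→L2→L1 to L0
  L7←L5: walk L5→L4→L2→L1 to L0
  L7←L6: walk L6 to L0
  L8←L2: walk L2→L1 to L0
  L8←L5: walk L5→L4→L2→L1 to L0
  L8←L6: walk L6 to L0
  L0 → ∅
  L1 → {L6,L7,L8}
  L2 → {L2,L6,L7,L8}
  L3 → {L6}
  L4 → {L2,L6,L7,L8}
  L5 → {L2,L7,L8}
  L6 → {L7,L8}
  L7 → ∅
  L8 → ∅

φ for g: defs {L0,L1,L3,L5,L7,L8}
  DF⁺ = {L2,L6,L7,L8}

Answer: ["L2", "L6", "L7", "L8"]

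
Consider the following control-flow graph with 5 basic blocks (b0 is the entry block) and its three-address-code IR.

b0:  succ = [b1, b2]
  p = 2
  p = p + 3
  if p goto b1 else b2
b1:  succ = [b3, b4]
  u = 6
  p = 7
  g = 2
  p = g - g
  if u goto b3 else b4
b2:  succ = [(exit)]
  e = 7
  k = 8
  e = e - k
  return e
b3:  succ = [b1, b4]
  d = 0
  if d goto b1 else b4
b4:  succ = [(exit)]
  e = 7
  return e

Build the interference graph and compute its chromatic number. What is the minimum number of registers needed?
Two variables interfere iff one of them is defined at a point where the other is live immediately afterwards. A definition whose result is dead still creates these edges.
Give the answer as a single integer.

Answer: 2

Derivation:
Per-block:
  b0: {p} / ∅
  b1: {g,p,u} / ∅
  b2: {e,k} / ∅
  b3: {d} / ∅
  b4: {e} / ∅

Liveness:
  live b0: ∅→∅
  live b1: ∅→∅
  live b2: ∅→∅
  live b3: ∅→∅
  live b4: ∅→∅

Conflict graph:
  d↔∅
  e↔{k}
  g↔{u}
  k↔{e}
  p↔{u}
  u↔{g,p}

Colouring:
  {e,k} pairwise interfere (2-clique) ⇒ χ ≥ 2
  assign d→r0 e→r0 g→r1 k→r1 p→r1 u→r0 — no edge inside a register ⇒ χ ≤ 2
  χ = 2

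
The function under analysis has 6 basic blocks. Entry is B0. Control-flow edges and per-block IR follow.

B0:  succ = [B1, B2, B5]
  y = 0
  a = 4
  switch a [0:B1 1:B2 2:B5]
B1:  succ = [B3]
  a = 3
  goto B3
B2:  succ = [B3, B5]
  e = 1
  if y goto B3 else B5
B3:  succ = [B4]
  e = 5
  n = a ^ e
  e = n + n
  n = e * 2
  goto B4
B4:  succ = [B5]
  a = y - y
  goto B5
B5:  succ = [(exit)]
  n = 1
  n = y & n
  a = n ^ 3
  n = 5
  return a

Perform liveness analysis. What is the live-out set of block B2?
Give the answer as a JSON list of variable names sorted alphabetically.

def/use:
  B0: {a,y} / ∅
  B1: {a} / ∅
  B2: {e} / {y}
  B3: {e,n} / {a}
  B4: {a} / {y}
  B5: {a,n} / {y}

Backward fixpoint:
  live B0: ∅→{a,y}
  live B1: {y}→{a,y}
  live B2: {a,y}→{a,y}
  live B3: {a,y}→{y}
  live B4: {y}→{y}
  live B5: {y}→∅

live-out(B2) = ["a", "y"]

Answer: ["a", "y"]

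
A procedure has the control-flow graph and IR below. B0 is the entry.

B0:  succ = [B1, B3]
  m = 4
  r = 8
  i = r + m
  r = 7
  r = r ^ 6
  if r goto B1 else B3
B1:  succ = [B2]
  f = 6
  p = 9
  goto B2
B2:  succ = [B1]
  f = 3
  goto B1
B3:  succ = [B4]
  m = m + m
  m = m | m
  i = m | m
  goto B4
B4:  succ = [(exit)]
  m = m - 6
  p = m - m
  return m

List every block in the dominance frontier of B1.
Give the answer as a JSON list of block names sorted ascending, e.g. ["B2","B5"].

Answer: ["B1"]

Derivation:
idom tree: B1←B0 B2←B1 B3←B0 B4←B3
Dom at joins:
  B1: preds {B0,B2}: {B0} ∩ {B0,B1,B2} = {B0}; idom=B0

DF walk-up:
  join B1 pred B0: · stop@B0
  join B1 pred B2: B2→B1 stop@B0
  DF(B0)=∅
  DF(B1)={B1}
  DF(B2)={B1}
  DF(B3)=∅
  DF(B4)=∅

DF(B1) = ["B1"]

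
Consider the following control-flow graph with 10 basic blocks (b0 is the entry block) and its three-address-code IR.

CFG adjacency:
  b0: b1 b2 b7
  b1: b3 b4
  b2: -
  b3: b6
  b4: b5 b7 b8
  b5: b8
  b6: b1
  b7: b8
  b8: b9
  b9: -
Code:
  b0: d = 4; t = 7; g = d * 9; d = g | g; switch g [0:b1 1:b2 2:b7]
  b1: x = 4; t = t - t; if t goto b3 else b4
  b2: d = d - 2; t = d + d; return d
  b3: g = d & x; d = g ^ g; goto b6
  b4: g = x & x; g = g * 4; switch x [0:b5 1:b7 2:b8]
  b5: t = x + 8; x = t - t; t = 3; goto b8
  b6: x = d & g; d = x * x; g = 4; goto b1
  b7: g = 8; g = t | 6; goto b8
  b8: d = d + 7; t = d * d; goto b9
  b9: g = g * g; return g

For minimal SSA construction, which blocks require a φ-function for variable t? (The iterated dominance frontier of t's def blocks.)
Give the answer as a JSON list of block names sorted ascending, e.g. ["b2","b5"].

Answer: ["b1", "b7", "b8"]

Derivation:
idom tree: b1←b0 b2←b0 b3←b1 b4←b1 b5←b4 b6←b3 b7←b0 b8←b0 b9←b8
Dom at joins:
  b1: preds {b0,b6}: {b0} ∩ {b0,b1,b3,b6} = {b0}; idom=b0
  b7: preds {b0,b4}: {b0} ∩ {b0,b1,b4} = {b0}; idom=b0
  b8: preds {b4,b5,b7}: {b0,b1,b4} ∩ {b0,b1,b4,b5} ∩ {b0,b7} = {b0}; idom=b0

DF derivation:
  join b1 pred b0: · stop@b0
  join b1 pred b6: b6→b3→b1 stop@b0
  join b7 pred b0: · stop@b0
  join b7 pred b4: b4→b1 stop@b0
  join b8 pred b4: b4→b1 stop@b0
  join b8 pred b5: b5→b4→b1 stop@b0
  join b8 pred b7: b7 stop@b0
  b0: DF=∅
  b1: DF={b1,b7,b8}
  b2: DF=∅
  b3: DF={b1}
  b4: DF={b7,b8}
  b5: DF={b8}
  b6: DF={b1}
  b7: DF={b8}
  b8: DF=∅
  b9: DF=∅

φ for t: defs {b0,b1,b2,b5,b8}
  DF⁺ = {b1,b7,b8}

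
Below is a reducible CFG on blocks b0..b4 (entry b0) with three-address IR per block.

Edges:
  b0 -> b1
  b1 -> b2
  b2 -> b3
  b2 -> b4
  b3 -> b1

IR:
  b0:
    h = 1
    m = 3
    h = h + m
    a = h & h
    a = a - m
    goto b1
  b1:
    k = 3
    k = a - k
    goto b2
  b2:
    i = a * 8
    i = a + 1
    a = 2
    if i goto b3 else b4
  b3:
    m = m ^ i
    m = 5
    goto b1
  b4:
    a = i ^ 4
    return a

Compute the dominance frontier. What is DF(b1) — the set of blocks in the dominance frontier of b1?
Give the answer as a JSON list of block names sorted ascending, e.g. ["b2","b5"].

idom tree: b1←b0 b2←b1 b3←b2 b4←b2
Dom∩ at merges:
  b1: preds {b0,b3}: {b0} ∩ {b0,b1,b2,b3} = {b0}; idom=b0

Frontier:
  join b1 pred b0: · stop@b0
  join b1 pred b3: b3→b2→b1 stop@b0
  b0: DF=∅
  b1: DF={b1}
  b2: DF={b1}
  b3: DF={b1}
  b4: DF=∅

DF(b1) = ["b1"]

Answer: ["b1"]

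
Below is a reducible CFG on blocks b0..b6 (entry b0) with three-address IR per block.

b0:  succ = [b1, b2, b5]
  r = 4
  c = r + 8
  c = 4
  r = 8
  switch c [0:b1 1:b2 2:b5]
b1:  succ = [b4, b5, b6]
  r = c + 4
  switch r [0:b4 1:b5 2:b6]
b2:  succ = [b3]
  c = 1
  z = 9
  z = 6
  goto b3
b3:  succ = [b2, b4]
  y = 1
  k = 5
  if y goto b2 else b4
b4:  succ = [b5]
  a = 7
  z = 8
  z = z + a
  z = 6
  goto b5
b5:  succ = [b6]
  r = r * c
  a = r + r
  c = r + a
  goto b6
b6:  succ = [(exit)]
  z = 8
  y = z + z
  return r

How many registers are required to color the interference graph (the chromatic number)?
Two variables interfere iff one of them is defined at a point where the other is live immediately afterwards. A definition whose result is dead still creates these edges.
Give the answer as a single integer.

Answer: 4

Analysis:
Block summaries:
  b0: def={c,r} ue=∅
  b1: def={r} ue={c}
  b2: def={c,z} ue=∅
  b3: def={k,y} ue=∅
  b4: def={a,z} ue=∅
  b5: def={a,c,r} ue={c,r}
  b6: def={y,z} ue={r}

Backward fixpoint:
  live b0: ∅→{c,r}
  live b1: {c}→{c,r}
  live b2: {r}→{c,r}
  live b3: {c,r}→{c,r}
  live b4: {c,r}→{c,r}
  live b5: {c,r}→{r}
  live b6: {r}→∅

Conflict graph:
  a↔{c,r,z}
  c↔{a,k,r,y,z}
  k↔{c,r,y}
  r↔{a,c,k,y,z}
  y↔{c,k,r}
  z↔{a,c,r}

Colouring:
  clique {a,c,r,z} ⇒ need ≥ 4
  assign a→r2 c→r0 k→r2 r→r1 y→r3 z→r3 — no edge inside a register ⇒ χ ≤ 4
  χ = 4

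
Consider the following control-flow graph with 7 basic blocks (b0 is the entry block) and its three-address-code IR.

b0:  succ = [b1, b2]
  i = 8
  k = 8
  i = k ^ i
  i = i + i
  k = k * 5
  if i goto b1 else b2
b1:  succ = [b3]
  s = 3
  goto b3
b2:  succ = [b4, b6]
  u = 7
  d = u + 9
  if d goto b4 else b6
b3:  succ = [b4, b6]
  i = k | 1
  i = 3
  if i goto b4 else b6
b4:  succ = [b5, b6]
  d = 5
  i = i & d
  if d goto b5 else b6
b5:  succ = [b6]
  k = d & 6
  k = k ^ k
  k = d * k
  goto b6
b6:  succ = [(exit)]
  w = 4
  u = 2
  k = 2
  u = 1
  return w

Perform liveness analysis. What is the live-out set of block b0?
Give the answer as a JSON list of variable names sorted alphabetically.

Answer: ["i", "k"]

Working:
def/use:
  b0: {i,k} / ∅
  b1: {s} / ∅
  b2: {d,u} / ∅
  b3: {i} / {k}
  b4: {d,i} / {i}
  b5: {k} / {d}
  b6: {k,u,w} / ∅

Liveness:
  b0: in=∅ out={i,k}
  b1: in={k} out={k}
  b2: in={i} out={i}
  b3: in={k} out={i}
  b4: in={i} out={d}
  b5: in={d} out=∅
  b6: in=∅ out=∅

live-out(b0) = ["i", "k"]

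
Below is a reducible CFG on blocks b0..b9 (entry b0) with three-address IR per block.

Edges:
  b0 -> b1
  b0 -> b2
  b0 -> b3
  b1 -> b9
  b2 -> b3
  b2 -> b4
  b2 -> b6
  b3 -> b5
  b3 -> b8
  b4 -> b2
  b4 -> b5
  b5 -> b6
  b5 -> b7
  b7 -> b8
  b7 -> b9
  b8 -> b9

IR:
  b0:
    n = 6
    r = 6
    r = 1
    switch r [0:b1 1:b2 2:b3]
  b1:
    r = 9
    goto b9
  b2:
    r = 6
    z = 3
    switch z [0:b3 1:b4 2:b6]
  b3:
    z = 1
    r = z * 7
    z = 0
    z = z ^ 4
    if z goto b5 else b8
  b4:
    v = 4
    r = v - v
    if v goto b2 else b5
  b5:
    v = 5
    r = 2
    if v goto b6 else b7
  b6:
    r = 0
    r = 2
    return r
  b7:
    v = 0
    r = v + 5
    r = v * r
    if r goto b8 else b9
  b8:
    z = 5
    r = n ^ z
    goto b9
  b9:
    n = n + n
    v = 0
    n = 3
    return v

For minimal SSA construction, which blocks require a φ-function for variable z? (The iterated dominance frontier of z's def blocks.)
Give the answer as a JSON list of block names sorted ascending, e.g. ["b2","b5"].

idom tree: b1←b0 b2←b0 b3←b0 b4←b2 b5←b0 b6←b0 b7←b5 b8←b0 b9←b0
Join-block Dom:
  b2: preds {b0,b4}: {b0} ∩ {b0,b2,b4} = {b0}; idom=b0
  b3: preds {b0,b2}: {b0} ∩ {b0,b2} = {b0}; idom=b0
  b5: preds {b3,b4}: {b0,b3} ∩ {b0,b2,b4} = {b0}; idom=b0
  b6: preds {b2,b5}: {b0,b2} ∩ {b0,b5} = {b0}; idom=b0
  b8: preds {b3,b7}: {b0,b3} ∩ {b0,b5,b7} = {b0}; idom=b0
  b9: preds {b1,b7,b8}: {b0,b1} ∩ {b0,b5,b7} ∩ {b0,b8} = {b0}; idom=b0

Frontier:
  b2←b0: walk · to b0
  b2←b4: walk b4→b2 to b0
  b3←b0: walk · to b0
  b3←b2: walk b2 to b0
  b5←b3: walk b3 to b0
  b5←b4: walk b4→b2 to b0
  b6←b2: walk b2 to b0
  b6←b5: walk b5 to b0
  b8←b3: walk b3 to b0
  b8←b7: walk b7→b5 to b0
  b9←b1: walk b1 to b0
  b9←b7: walk b7→b5 to b0
  b9←b8: walk b8 to b0
  b0: DF=∅
  b1: DF={b9}
  b2: DF={b2,b3,b5,b6}
  b3: DF={b5,b8}
  b4: DF={b2,b5}
  b5: DF={b6,b8,b9}
  b6: DF=∅
  b7: DF={b8,b9}
  b8: DF={b9}
  b9: DF=∅

φ for z: defs {b2,b3,b8}
  DF⁺ = {b2,b3,b5,b6,b8,b9}

Answer: ["b2", "b3", "b5", "b6", "b8", "b9"]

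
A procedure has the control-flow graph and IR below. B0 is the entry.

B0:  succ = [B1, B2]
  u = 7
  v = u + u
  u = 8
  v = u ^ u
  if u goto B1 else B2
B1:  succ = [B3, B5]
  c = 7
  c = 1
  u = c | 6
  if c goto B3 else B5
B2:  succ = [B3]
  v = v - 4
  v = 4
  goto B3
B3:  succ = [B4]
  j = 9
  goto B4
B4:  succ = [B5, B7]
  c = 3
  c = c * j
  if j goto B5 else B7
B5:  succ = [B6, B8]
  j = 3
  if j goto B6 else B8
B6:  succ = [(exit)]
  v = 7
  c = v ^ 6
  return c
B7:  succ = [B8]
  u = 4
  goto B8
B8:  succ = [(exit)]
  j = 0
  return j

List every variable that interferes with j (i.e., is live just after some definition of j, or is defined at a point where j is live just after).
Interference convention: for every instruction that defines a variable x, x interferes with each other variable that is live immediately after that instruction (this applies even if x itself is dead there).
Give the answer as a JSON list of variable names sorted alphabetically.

Per-block:
  B0: {u,v} / ∅
  B1: {c,u} / ∅
  B2: {v} / {v}
  B3: {j} / ∅
  B4: {c} / {j}
  B5: {j} / ∅
  B6: {c,v} / ∅
  B7: {u} / ∅
  B8: {j} / ∅

Live sets:
  live B0: ∅→{v}
  live B1: ∅→∅
  live B2: {v}→∅
  live B3: ∅→{j}
  live B4: {j}→∅
  live B5: ∅→∅
  live B6: ∅→∅
  live B7: ∅→∅
  live B8: ∅→∅

Interference:
  c: {j,u}
  j: {c}
  u: {c,v}
  v: {u}

N(j) = ["c"]

Answer: ["c"]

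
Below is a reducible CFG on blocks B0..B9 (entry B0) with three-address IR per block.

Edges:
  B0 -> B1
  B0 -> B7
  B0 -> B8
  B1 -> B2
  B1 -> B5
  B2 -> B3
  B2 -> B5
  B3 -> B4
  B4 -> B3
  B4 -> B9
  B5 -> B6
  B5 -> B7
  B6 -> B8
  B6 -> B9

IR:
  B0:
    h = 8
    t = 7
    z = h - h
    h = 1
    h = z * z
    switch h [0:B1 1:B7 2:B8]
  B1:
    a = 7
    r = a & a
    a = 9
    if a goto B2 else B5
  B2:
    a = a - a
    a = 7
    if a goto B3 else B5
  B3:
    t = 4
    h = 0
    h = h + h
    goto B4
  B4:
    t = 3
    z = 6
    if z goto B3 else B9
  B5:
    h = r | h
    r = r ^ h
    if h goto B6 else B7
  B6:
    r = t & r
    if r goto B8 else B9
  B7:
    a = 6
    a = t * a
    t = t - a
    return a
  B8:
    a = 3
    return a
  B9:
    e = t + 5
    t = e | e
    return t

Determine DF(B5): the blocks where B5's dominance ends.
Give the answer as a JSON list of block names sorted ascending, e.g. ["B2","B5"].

Answer: ["B7", "B8", "B9"]

Derivation:
idom tree: B1←B0 B2←B1 B3←B2 B4←B3 B5←B1 B6←B5 B7←B0 B8←B0 B9←B1
Dom at joins:
  B3: preds {B2,B4}: {B0,B1,B2} ∩ {B0,B1,B2,B3,B4} = {B0,B1,B2}; idom=B2
  B5: preds {B1,B2}: {B0,B1} ∩ {B0,B1,B2} = {B0,B1}; idom=B1
  B7: preds {B0,B5}: {B0} ∩ {B0,B1,B5} = {B0}; idom=B0
  B8: preds {B0,B6}: {B0} ∩ {B0,B1,B5,B6} = {B0}; idom=B0
  B9: preds {B4,B6}: {B0,B1,B2,B3,B4} ∩ {B0,B1,B5,B6} = {B0,B1}; idom=B1

DF derivation:
  B3←B2: walk · to B2
  B3←B4: walk B4→B3 to B2
  B5←B1: walk · to B1
  B5←B2: walk B2 to B1
  B7←B0: walk · to B0
  B7←B5: walk B5→B1 to B0
  B8←B0: walk · to B0
  B8←B6: walk B6→B5→B1 to B0
  B9←B4: walk B4→B3→B2 to B1
  B9←B6: walk B6→B5 to B1
  DF(B0)=∅
  DF(B1)={B7,B8}
  DF(B2)={B5,B9}
  DF(B3)={B3,B9}
  DF(B4)={B3,B9}
  DF(B5)={B7,B8,B9}
  DF(B6)={B8,B9}
  DF(B7)=∅
  DF(B8)=∅
  DF(B9)=∅

DF(B5) = ["B7", "B8", "B9"]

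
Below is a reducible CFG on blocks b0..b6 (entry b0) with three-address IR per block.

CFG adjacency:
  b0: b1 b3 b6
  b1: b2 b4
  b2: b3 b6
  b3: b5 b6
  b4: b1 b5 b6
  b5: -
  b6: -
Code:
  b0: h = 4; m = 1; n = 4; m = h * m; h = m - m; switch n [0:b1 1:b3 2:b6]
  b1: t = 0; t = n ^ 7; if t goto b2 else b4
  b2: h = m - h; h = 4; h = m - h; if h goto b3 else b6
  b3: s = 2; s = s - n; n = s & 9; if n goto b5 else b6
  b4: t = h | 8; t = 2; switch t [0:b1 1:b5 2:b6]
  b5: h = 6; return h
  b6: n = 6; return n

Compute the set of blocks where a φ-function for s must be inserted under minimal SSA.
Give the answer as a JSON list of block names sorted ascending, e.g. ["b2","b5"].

Answer: ["b5", "b6"]

Derivation:
idom tree: b1←b0 b2←b1 b3←b0 b4←b1 b5←b0 b6←b0
Join-block Dom:
  b1: preds {b0,b4}: {b0} ∩ {b0,b1,b4} = {b0}; idom=b0
  b3: preds {b0,b2}: {b0} ∩ {b0,b1,b2} = {b0}; idom=b0
  b5: preds {b3,b4}: {b0,b3} ∩ {b0,b1,b4} = {b0}; idom=b0
  b6: preds {b0,b2,b3,b4}: {b0} ∩ {b0,b1,b2} ∩ {b0,b3} ∩ {b0,b1,b4} = {b0}; idom=b0

Frontier:
  join b1 pred b0: · stop@b0
  join b1 pred b4: b4→b1 stop@b0
  join b3 pred b0: · stop@b0
  join b3 pred b2: b2→b1 stop@b0
  join b5 pred b3: b3 stop@b0
  join b5 pred b4: b4→b1 stop@b0
  join b6 pred b0: · stop@b0
  join b6 pred b2: b2→b1 stop@b0
  join b6 pred b3: b3 stop@b0
  join b6 pred b4: b4→b1 stop@b0
  DF(b0)=∅
  DF(b1)={b1,b3,b5,b6}
  DF(b2)={b3,b6}
  DF(b3)={b5,b6}
  DF(b4)={b1,b5,b6}
  DF(b5)=∅
  DF(b6)=∅

φ for s: defs {b3}
  DF⁺ = {b5,b6}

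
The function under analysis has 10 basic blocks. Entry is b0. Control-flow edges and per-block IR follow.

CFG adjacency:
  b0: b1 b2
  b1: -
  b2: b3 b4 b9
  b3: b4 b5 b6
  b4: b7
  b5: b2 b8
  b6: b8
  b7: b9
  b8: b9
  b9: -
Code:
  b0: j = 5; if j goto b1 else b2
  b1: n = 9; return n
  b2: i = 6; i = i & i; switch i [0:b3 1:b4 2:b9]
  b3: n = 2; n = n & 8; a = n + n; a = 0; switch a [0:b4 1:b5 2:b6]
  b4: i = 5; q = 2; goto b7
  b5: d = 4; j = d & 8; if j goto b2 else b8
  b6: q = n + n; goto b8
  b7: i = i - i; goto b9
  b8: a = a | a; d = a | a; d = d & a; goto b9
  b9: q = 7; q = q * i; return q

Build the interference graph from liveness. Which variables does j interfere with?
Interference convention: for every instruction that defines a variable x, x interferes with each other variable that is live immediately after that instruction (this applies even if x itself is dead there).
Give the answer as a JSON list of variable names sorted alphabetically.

Block summaries:
  b0 def {j} use ∅
  b1 def {n} use ∅
  b2 def {i} use ∅
  b3 def {a,n} use ∅
  b4 def {i,q} use ∅
  b5 def {d,j} use ∅
  b6 def {q} use {n}
  b7 def {i} use {i}
  b8 def {a,d} use {a}
  b9 def {q} use {i}

Live sets:
  b0: in=∅ out=∅
  b1: in=∅ out=∅
  b2: in=∅ out={i}
  b3: in={i} out={a,i,n}
  b4: in=∅ out={i}
  b5: in={a,i} out={a,i}
  b6: in={a,i,n} out={a,i}
  b7: in={i} out={i}
  b8: in={a,i} out={i}
  b9: in={i} out=∅

Interfere edges:
  a — {d,i,j,n,q}
  d — {a,i}
  i — {a,d,j,n,q}
  j — {a,i}
  n — {a,i}
  q — {a,i}

N(j) = ["a", "i"]

Answer: ["a", "i"]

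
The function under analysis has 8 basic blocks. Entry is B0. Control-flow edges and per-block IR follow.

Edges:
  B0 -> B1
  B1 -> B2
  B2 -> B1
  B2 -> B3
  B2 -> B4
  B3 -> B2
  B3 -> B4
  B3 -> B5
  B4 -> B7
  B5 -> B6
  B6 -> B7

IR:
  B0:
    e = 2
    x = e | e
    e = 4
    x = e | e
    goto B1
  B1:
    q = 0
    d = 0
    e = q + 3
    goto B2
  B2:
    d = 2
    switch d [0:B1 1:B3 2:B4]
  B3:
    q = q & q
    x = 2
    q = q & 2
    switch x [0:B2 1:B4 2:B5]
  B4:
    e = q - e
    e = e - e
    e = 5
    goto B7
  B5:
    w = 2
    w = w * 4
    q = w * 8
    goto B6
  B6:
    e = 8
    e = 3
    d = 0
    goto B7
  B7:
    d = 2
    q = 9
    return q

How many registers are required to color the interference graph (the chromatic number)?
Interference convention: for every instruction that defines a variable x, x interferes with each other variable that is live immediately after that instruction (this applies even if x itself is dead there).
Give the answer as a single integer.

Answer: 3

Analysis:
Block summaries:
  B0: def={e,x} ue=∅
  B1: def={d,e,q} ue=∅
  B2: def={d} ue=∅
  B3: def={q,x} ue={q}
  B4: def={e} ue={e,q}
  B5: def={q,w} ue=∅
  B6: def={d,e} ue=∅
  B7: def={d,q} ue=∅

Liveness:
  B0 li=∅ lo=∅
  B1 li=∅ lo={e,q}
  B2 li={e,q} lo={e,q}
  B3 li={e,q} lo={e,q}
  B4 li={e,q} lo=∅
  B5 li=∅ lo=∅
  B6 li=∅ lo=∅
  B7 li=∅ lo=∅

Interference:
  d — {e,q}
  e — {d,q,x}
  q — {d,e,x}
  w — ∅
  x — {e,q}

Colouring:
  clique {d,e,q} ⇒ need ≥ 3
  assign d→r2 e→r0 q→r1 w→r0 x→r2 — no edge inside a register ⇒ χ ≤ 3
  χ = 3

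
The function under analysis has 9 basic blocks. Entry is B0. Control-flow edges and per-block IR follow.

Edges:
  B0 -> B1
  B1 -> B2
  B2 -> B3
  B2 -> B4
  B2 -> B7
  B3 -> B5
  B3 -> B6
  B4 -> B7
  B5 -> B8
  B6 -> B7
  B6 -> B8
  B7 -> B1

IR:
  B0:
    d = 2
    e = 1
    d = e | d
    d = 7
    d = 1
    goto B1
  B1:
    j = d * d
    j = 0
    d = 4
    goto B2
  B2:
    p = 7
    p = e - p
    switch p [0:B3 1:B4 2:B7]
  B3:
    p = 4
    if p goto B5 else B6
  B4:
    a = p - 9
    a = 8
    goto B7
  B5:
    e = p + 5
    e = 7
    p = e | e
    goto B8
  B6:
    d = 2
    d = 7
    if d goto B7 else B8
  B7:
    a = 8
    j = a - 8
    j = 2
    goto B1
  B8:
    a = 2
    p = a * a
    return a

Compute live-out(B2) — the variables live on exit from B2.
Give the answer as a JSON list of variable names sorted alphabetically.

Answer: ["d", "e", "p"]

Working:
Per-block:
  B0: def={d,e} ue=∅
  B1: def={d,j} ue={d}
  B2: def={p} ue={e}
  B3: def={p} ue=∅
  B4: def={a} ue={p}
  B5: def={e,p} ue={p}
  B6: def={d} ue=∅
  B7: def={a,j} ue=∅
  B8: def={a,p} ue=∅

Backward fixpoint:
  B0: in=∅ out={d,e}
  B1: in={d,e} out={d,e}
  B2: in={d,e} out={d,e,p}
  B3: in={e} out={e,p}
  B4: in={d,e,p} out={d,e}
  B5: in={p} out=∅
  B6: in={e} out={d,e}
  B7: in={d,e} out={d,e}
  B8: in=∅ out=∅

live-out(B2) = ["d", "e", "p"]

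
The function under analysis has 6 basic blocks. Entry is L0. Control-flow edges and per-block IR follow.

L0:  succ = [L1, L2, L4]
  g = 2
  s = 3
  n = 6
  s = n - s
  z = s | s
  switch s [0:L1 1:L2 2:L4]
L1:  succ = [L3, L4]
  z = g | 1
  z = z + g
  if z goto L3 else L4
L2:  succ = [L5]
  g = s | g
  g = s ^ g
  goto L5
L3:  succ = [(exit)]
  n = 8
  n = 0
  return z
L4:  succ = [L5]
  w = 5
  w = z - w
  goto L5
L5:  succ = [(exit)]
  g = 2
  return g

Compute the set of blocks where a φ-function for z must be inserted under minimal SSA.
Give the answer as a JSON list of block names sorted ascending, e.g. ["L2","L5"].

Answer: ["L4", "L5"]

Analysis:
idom tree: L1←L0 L2←L0 L3←L1 L4←L0 L5←L0
Dom at joins:
  L4: preds {L0,L1}: {L0} ∩ {L0,L1} = {L0}; idom=L0
  L5: preds {L2,L4}: {L0,L2} ∩ {L0,L4} = {L0}; idom=L0

Frontier:
  join L4 pred L0: · stop@L0
  join L4 pred L1: L1 stop@L0
  join L5 pred L2: L2 stop@L0
  join L5 pred L4: L4 stop@L0
  L0: DF=∅
  L1: DF={L4}
  L2: DF={L5}
  L3: DF=∅
  L4: DF={L5}
  L5: DF=∅

φ for z: defs {L0,L1}
  DF⁺ = {L4,L5}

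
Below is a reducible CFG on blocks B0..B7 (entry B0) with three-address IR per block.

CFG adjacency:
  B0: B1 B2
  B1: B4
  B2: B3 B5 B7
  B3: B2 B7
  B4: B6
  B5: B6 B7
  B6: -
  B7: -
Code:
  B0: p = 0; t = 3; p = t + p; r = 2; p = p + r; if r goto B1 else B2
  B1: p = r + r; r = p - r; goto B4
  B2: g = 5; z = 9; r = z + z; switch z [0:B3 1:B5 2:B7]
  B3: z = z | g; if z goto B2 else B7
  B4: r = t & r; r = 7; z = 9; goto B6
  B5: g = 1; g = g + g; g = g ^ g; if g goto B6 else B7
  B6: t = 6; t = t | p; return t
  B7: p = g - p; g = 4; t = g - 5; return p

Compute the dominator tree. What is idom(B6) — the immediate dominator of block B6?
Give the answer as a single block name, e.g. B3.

Answer: B0

Analysis:
idom tree: B1←B0 B2←B0 B3←B2 B4←B1 B5←B2 B6←B0 B7←B2
Dom∩ at merges:
  B2: preds {B0,B3}: {B0} ∩ {B0,B2,B3} = {B0}; idom=B0
  B6: preds {B4,B5}: {B0,B1,B4} ∩ {B0,B2,B5} = {B0}; idom=B0
  B7: preds {B2,B3,B5}: {B0,B2} ∩ {B0,B2,B3} ∩ {B0,B2,B5} = {B0,B2}; idom=B2

idom(B6) = B0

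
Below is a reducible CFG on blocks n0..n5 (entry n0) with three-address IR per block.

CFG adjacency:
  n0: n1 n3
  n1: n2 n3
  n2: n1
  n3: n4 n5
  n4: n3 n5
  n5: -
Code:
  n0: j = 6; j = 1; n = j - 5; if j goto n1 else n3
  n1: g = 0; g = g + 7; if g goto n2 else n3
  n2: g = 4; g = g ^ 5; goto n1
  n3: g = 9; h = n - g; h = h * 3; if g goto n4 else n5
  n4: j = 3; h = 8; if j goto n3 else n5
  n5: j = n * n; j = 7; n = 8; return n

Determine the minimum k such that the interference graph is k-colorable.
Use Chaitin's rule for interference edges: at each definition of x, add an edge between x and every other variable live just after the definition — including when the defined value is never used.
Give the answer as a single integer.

Answer: 3

Derivation:
Block summaries:
  n0: def={j,n} ue=∅
  n1: def={g} ue=∅
  n2: def={g} ue=∅
  n3: def={g,h} ue={n}
  n4: def={h,j} ue=∅
  n5: def={j,n} ue={n}

Backward fixpoint:
  n0: in=∅ out={n}
  n1: in={n} out={n}
  n2: in={n} out={n}
  n3: in={n} out={n}
  n4: in={n} out={n}
  n5: in={n} out=∅

Interfere edges:
  g: {h,n}
  h: {g,j,n}
  j: {h,n}
  n: {g,h,j}

Chromatic number:
  lower bound: {g,h,n} mutually conflict ⇒ χ ≥ 3
  3-colouring: r0={h}  r1={n}  r2={g,j}
  χ = 3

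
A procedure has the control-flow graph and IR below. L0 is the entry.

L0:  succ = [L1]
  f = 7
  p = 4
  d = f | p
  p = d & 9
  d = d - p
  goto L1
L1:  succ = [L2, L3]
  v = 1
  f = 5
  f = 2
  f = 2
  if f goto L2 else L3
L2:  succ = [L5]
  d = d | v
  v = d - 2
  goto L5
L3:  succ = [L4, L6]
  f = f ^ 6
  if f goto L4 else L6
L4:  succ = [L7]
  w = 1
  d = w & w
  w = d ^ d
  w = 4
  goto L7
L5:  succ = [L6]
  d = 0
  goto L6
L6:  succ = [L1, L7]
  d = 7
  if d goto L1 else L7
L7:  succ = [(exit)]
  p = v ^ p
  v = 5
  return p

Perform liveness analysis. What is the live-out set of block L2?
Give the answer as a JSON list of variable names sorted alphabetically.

Answer: ["p", "v"]

Derivation:
Block summaries:
  L0: def={d,f,p} ue=∅
  L1: def={f,v} ue=∅
  L2: def={d,v} ue={d,v}
  L3: def={f} ue={f}
  L4: def={d,w} ue=∅
  L5: def={d} ue=∅
  L6: def={d} ue=∅
  L7: def={p,v} ue={p,v}

Live sets:
  L0 li=∅ lo={d,p}
  L1 li={d,p} lo={d,f,p,v}
  L2 li={d,p,v} lo={p,v}
  L3 li={f,p,v} lo={p,v}
  L4 li={p,v} lo={p,v}
  L5 li={p,v} lo={p,v}
  L6 li={p,v} lo={d,p,v}
  L7 li={p,v} lo=∅

live-out(L2) = ["p", "v"]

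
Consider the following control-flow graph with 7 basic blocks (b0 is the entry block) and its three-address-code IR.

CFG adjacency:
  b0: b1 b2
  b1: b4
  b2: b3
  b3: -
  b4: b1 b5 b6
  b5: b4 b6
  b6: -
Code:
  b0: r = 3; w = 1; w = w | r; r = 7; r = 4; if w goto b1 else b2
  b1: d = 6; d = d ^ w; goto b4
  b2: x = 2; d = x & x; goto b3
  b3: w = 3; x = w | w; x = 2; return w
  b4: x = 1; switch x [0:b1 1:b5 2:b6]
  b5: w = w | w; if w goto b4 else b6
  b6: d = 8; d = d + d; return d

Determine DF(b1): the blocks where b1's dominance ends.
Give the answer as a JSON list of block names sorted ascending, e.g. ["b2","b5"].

idom tree: b1←b0 b2←b0 b3←b2 b4←b1 b5←b4 b6←b4
Dom at joins:
  b1: preds {b0,b4}: {b0} ∩ {b0,b1,b4} = {b0}; idom=b0
  b4: preds {b1,b5}: {b0,b1} ∩ {b0,b1,b4,b5} = {b0,b1}; idom=b1
  b6: preds {b4,b5}: {b0,b1,b4} ∩ {b0,b1,b4,b5} = {b0,b1,b4}; idom=b4

DF derivation:
  b1←b0: walk · to b0
  b1←b4: walk b4→b1 to b0
  b4←b1: walk · to b1
  b4←b5: walk b5→b4 to b1
  b6←b4: walk · to b4
  b6←b5: walk b5 to b4
  DF(b0)=∅
  DF(b1)={b1}
  DF(b2)=∅
  DF(b3)=∅
  DF(b4)={b1,b4}
  DF(b5)={b4,b6}
  DF(b6)=∅

DF(b1) = ["b1"]

Answer: ["b1"]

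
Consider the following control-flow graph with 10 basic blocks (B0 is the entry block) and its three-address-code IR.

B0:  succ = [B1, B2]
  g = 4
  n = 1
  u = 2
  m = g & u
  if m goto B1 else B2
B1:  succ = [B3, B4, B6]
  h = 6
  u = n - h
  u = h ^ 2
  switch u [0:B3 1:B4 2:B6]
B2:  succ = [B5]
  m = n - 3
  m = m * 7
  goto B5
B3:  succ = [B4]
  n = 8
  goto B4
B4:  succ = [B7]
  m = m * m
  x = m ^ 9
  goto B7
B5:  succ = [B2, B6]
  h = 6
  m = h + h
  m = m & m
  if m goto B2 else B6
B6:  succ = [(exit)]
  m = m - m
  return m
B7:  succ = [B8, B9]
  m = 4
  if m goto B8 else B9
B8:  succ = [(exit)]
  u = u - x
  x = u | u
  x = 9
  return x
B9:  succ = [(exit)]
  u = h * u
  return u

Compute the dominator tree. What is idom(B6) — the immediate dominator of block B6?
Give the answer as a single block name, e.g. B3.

Answer: B0

Derivation:
idom tree: B1←B0 B2←B0 B3←B1 B4←B1 B5←B2 B6←B0 B7←B4 B8←B7 B9←B7
Join-block Dom:
  B2: preds {B0,B5}: {B0} ∩ {B0,B2,B5} = {B0}; idom=B0
  B4: preds {B1,B3}: {B0,B1} ∩ {B0,B1,B3} = {B0,B1}; idom=B1
  B6: preds {B1,B5}: {B0,B1} ∩ {B0,B2,B5} = {B0}; idom=B0

idom(B6) = B0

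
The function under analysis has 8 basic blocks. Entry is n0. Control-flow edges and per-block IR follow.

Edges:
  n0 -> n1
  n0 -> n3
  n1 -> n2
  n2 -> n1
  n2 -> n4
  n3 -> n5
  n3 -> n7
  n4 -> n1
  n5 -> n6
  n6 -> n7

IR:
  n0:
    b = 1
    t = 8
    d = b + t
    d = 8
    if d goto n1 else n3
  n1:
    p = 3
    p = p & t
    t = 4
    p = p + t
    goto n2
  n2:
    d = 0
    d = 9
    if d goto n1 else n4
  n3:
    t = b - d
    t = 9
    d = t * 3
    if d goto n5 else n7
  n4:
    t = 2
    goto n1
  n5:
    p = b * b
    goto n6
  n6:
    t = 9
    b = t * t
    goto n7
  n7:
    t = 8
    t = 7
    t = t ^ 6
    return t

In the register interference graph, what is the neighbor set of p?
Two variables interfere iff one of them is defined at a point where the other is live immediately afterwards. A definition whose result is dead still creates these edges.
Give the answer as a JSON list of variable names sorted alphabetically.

Answer: ["t"]

Analysis:
Per-block:
  n0 def {b,d,t} use ∅
  n1 def {p,t} use {t}
  n2 def {d} use ∅
  n3 def {d,t} use {b,d}
  n4 def {t} use ∅
  n5 def {p} use {b}
  n6 def {b,t} use ∅
  n7 def {t} use ∅

Live sets:
  n0: in=∅ out={b,d,t}
  n1: in={t} out={t}
  n2: in={t} out={t}
  n3: in={b,d} out={b}
  n4: in=∅ out={t}
  n5: in={b} out=∅
  n6: in=∅ out=∅
  n7: in=∅ out=∅

Conflict graph:
  b — {d,t}
  d — {b,t}
  p — {t}
  t — {b,d,p}

N(p) = ["t"]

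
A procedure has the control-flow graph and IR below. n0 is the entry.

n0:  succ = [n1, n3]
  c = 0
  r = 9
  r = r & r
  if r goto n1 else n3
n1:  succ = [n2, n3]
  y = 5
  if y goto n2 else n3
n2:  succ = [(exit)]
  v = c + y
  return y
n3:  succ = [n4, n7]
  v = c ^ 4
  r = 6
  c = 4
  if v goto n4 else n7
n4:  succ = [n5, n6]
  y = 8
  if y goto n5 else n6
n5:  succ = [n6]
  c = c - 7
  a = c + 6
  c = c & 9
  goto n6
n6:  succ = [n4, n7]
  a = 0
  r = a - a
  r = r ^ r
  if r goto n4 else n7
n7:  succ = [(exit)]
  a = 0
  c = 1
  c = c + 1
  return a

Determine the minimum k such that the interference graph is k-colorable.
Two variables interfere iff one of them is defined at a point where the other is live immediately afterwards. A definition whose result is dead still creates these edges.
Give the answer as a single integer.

Answer: 3

Analysis:
def/use:
  n0: {c,r} / ∅
  n1: {y} / ∅
  n2: {v} / {c,y}
  n3: {c,r,v} / {c}
  n4: {y} / ∅
  n5: {a,c} / {c}
  n6: {a,r} / ∅
  n7: {a,c} / ∅

Live sets:
  live n0: ∅→{c}
  live n1: {c}→{c,y}
  live n2: {c,y}→∅
  live n3: {c}→{c}
  live n4: {c}→{c}
  live n5: {c}→{c}
  live n6: {c}→{c}
  live n7: ∅→∅

Interfere edges:
  a↔{c}
  c↔{a,r,v,y}
  r↔{c,v}
  v↔{c,r,y}
  y↔{c,v}

Chromatic number:
  lower bound: {c,r,v} mutually conflict ⇒ χ ≥ 3
  assign a→c1 c→c0 r→c2 v→c1 y→c2 — no edge inside a register ⇒ χ ≤ 3
  χ = 3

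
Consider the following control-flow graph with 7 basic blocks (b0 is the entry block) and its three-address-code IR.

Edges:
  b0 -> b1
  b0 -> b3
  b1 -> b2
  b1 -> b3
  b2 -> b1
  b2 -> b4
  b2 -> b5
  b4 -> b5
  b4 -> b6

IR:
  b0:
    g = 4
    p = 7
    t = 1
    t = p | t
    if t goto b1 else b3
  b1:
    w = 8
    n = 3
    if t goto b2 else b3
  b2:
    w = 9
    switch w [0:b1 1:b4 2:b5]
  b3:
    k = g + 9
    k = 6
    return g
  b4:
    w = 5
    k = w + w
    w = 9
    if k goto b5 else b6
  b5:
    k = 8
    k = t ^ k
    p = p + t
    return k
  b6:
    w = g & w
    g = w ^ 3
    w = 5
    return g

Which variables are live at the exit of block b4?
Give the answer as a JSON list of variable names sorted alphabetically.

Answer: ["g", "p", "t", "w"]

Derivation:
Per-block:
  b0 def {g,p,t} use ∅
  b1 def {n,w} use {t}
  b2 def {w} use ∅
  b3 def {k} use {g}
  b4 def {k,w} use ∅
  b5 def {k,p} use {p,t}
  b6 def {g,w} use {g,w}

Liveness:
  b0: in=∅ out={g,p,t}
  b1: in={g,p,t} out={g,p,t}
  b2: in={g,p,t} out={g,p,t}
  b3: in={g} out=∅
  b4: in={g,p,t} out={g,p,t,w}
  b5: in={p,t} out=∅
  b6: in={g,w} out=∅

live-out(b4) = ["g", "p", "t", "w"]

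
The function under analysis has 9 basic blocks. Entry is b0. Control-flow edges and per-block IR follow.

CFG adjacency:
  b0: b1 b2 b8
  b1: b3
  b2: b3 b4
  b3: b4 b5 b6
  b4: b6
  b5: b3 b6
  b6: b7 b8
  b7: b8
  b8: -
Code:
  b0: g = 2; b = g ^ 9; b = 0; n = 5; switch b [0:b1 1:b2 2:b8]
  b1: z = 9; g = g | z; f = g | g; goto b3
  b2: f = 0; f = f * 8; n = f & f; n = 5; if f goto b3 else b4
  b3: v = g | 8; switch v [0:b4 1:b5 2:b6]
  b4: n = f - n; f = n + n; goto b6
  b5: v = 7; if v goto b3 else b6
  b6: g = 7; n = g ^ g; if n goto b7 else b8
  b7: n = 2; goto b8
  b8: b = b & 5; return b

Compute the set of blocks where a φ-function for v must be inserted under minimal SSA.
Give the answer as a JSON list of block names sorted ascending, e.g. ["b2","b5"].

Answer: ["b3", "b4", "b6", "b8"]

Derivation:
idom tree: b1←b0 b2←b0 b3←b0 b4←b0 b5←b3 b6←b0 b7←b6 b8←b0
Dom∩ at merges:
  b3: preds {b1,b2,b5}: {b0,b1} ∩ {b0,b2} ∩ {b0,b3,b5} = {b0}; idom=b0
  b4: preds {b2,b3}: {b0,b2} ∩ {b0,b3} = {b0}; idom=b0
  b6: preds {b3,b4,b5}: {b0,b3} ∩ {b0,b4} ∩ {b0,b3,b5} = {b0}; idom=b0
  b8: preds {b0,b6,b7}: {b0} ∩ {b0,b6} ∩ {b0,b6,b7} = {b0}; idom=b0

DF derivation:
  join b3 pred b1: b1 stop@b0
  join b3 pred b2: b2 stop@b0
  join b3 pred b5: b5→b3 stop@b0
  join b4 pred b2: b2 stop@b0
  join b4 pred b3: b3 stop@b0
  join b6 pred b3: b3 stop@b0
  join b6 pred b4: b4 stop@b0
  join b6 pred b5: b5→b3 stop@b0
  join b8 pred b0: · stop@b0
  join b8 pred b6: b6 stop@b0
  join b8 pred b7: b7→b6 stop@b0
  DF(b0)=∅
  DF(b1)={b3}
  DF(b2)={b3,b4}
  DF(b3)={b3,b4,b6}
  DF(b4)={b6}
  DF(b5)={b3,b6}
  DF(b6)={b8}
  DF(b7)={b8}
  DF(b8)=∅

φ for v: defs {b3,b5}
  DF⁺ = {b3,b4,b6,b8}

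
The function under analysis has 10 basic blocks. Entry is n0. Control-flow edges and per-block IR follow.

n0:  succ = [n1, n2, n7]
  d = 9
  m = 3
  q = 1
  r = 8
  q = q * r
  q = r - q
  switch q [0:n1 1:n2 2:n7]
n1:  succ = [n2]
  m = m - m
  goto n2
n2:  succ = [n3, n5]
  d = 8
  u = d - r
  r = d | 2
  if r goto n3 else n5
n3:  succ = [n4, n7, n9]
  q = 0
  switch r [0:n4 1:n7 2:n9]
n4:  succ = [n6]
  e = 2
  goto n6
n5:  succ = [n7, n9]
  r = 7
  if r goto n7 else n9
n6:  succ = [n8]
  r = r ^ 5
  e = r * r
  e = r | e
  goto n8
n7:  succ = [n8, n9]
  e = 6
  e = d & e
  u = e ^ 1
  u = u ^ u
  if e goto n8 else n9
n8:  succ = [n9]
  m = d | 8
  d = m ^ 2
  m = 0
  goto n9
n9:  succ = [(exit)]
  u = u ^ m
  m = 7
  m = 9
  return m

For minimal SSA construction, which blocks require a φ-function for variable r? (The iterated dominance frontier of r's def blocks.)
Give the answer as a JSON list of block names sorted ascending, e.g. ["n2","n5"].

idom tree: n1←n0 n2←n0 n3←n2 n4←n3 n5←n2 n6←n4 n7←n0 n8←n0 n9←n0
Dom∩ at merges:
  n2: preds {n0,n1}: {n0} ∩ {n0,n1} = {n0}; idom=n0
  n7: preds {n0,n3,n5}: {n0} ∩ {n0,n2,n3} ∩ {n0,n2,n5} = {n0}; idom=n0
  n8: preds {n6,n7}: {n0,n2,n3,n4,n6} ∩ {n0,n7} = {n0}; idom=n0
  n9: preds {n3,n5,n7,n8}: {n0,n2,n3} ∩ {n0,n2,n5} ∩ {n0,n7} ∩ {n0,n8} = {n0}; idom=n0

Frontier:
  join n2 pred n0: · stop@n0
  join n2 pred n1: n1 stop@n0
  join n7 pred n0: · stop@n0
  join n7 pred n3: n3→n2 stop@n0
  join n7 pred n5: n5→n2 stop@n0
  join n8 pred n6: n6→n4→n3→n2 stop@n0
  join n8 pred n7: n7 stop@n0
  join n9 pred n3: n3→n2 stop@n0
  join n9 pred n5: n5→n2 stop@n0
  join n9 pred n7: n7 stop@n0
  join n9 pred n8: n8 stop@n0
  n0 → ∅
  n1 → {n2}
  n2 → {n7,n8,n9}
  n3 → {n7,n8,n9}
  n4 → {n8}
  n5 → {n7,n9}
  n6 → {n8}
  n7 → {n8,n9}
  n8 → {n9}
  n9 → ∅

φ for r: defs {n0,n2,n5,n6}
  DF⁺ = {n7,n8,n9}

Answer: ["n7", "n8", "n9"]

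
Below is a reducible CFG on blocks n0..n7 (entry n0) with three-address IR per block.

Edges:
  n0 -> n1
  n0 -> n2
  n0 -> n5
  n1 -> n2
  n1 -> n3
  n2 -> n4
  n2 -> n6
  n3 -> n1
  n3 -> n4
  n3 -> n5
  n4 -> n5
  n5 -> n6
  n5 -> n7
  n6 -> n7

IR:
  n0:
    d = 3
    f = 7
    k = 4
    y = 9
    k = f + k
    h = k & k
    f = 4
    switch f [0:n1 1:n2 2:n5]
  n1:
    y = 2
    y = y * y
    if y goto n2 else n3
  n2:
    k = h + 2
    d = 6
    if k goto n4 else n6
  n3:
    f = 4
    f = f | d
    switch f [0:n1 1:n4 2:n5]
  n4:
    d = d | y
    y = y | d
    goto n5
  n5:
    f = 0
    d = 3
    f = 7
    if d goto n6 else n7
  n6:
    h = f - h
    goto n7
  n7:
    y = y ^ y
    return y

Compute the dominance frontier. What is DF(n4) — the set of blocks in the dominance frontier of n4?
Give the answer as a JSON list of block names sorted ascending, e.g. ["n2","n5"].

idom tree: n1←n0 n2←n0 n3←n1 n4←n0 n5←n0 n6←n0 n7←n0
Dom∩ at merges:
  n1: preds {n0,n3}: {n0} ∩ {n0,n1,n3} = {n0}; idom=n0
  n2: preds {n0,n1}: {n0} ∩ {n0,n1} = {n0}; idom=n0
  n4: preds {n2,n3}: {n0,n2} ∩ {n0,n1,n3} = {n0}; idom=n0
  n5: preds {n0,n3,n4}: {n0} ∩ {n0,n1,n3} ∩ {n0,n4} = {n0}; idom=n0
  n6: preds {n2,n5}: {n0,n2} ∩ {n0,n5} = {n0}; idom=n0
  n7: preds {n5,n6}: {n0,n5} ∩ {n0,n6} = {n0}; idom=n0

Frontier:
  n1←n0: walk · to n0
  n1←n3: walk n3→n1 to n0
  n2←n0: walk · to n0
  n2←n1: walk n1 to n0
  n4←n2: walk n2 to n0
  n4←n3: walk n3→n1 to n0
  n5←n0: walk · to n0
  n5←n3: walk n3→n1 to n0
  n5←n4: walk n4 to n0
  n6←n2: walk n2 to n0
  n6←n5: walk n5 to n0
  n7←n5: walk n5 to n0
  n7←n6: walk n6 to n0
  n0 → ∅
  n1 → {n1,n2,n4,n5}
  n2 → {n4,n6}
  n3 → {n1,n4,n5}
  n4 → {n5}
  n5 → {n6,n7}
  n6 → {n7}
  n7 → ∅

DF(n4) = ["n5"]

Answer: ["n5"]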